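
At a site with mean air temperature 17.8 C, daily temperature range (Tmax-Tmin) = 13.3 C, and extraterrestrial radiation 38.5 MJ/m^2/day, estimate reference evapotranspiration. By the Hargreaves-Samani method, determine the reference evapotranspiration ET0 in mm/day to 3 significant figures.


Approach: apply the Hargreaves-Samani method, ET0 = 0.0023*(Tmean+17.8)*sqrt(Tmax-Tmin)*0.408*Ra.
ET0 = 0.0023*(17.8+17.8)*sqrt(13.3)*0.408*38.5 = 4.69 mm/day
Therefore the reference evapotranspiration ET0 = 4.69 mm/day.


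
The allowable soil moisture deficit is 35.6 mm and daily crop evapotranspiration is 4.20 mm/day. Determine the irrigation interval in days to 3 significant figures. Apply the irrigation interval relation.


Approach: apply the irrigation interval relation, interval = SMD / ETc.
interval = 35.6 / 4.20 = 8.48 days
Therefore the irrigation interval = 8.48 days.


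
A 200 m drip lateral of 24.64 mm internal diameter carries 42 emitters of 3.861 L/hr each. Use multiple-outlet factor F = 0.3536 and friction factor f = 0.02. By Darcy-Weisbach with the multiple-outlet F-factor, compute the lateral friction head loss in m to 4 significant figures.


Approach: apply Darcy-Weisbach with the multiple-outlet F-factor, Q = n*q/(3600*1000) m^3/s; v = Q/A; hf = F*f*(L/D)*(v^2/(2g)).
Q = 42*3.861/(3600*1000) = 4.50450e-05 m^3/s
A = pi*(24.64e-3/2)^2 = 4.76838e-04 m^2, so v = Q/A = 0.0944660 m/s
hf = 0.3536*0.02*(200/0.02464)*(0.0944660^2/(2*9.81)) = 0.02611 m
Therefore the lateral friction head loss = 0.02611 m.


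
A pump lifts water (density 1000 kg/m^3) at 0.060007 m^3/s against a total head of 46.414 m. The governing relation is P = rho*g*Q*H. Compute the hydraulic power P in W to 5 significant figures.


P = 1000 * 9.81 * 0.060007 * 46.414 = 27322 W
Therefore the hydraulic power P = 27322 W.


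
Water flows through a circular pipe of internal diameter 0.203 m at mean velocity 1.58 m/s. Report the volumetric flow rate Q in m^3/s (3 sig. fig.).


Approach: apply the continuity equation for pipe flow, Q = A * v with A = pi*(D/2)^2.
A = pi*(0.203/2)^2 = 0.032365 m^2
Q = 0.032365 * 1.58 = 0.0511 m^3/s
Therefore the volumetric flow rate Q = 0.0511 m^3/s.


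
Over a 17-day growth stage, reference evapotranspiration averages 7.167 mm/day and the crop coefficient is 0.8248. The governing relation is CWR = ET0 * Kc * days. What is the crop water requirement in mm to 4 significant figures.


CWR = 7.167 * 0.8248 * 17 = 100.5 mm
Therefore the crop water requirement = 100.5 mm.


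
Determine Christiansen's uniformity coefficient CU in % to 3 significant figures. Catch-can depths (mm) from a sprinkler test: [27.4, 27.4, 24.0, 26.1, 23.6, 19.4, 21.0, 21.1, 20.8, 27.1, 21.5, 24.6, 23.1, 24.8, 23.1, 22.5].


Approach: apply Christiansen's uniformity coefficient, CU = (1 - mean_abs_deviation/mean)*100.
mean = 23.594 mm
mean |d_i - mean| = 2.0312 mm
CU = (1 - 2.0312/23.594)*100 = 91.4 %
Therefore Christiansen's uniformity coefficient CU = 91.4 %.


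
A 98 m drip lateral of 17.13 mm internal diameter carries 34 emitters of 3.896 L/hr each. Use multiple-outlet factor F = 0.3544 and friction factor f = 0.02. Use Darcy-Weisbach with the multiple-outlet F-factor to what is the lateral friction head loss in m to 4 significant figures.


Approach: apply Darcy-Weisbach with the multiple-outlet F-factor, Q = n*q/(3600*1000) m^3/s; v = Q/A; hf = F*f*(L/D)*(v^2/(2g)).
Q = 34*3.896/(3600*1000) = 3.67956e-05 m^3/s
A = pi*(17.13e-3/2)^2 = 2.30465e-04 m^2, so v = Q/A = 0.159658 m/s
hf = 0.3544*0.02*(98/0.01713)*(0.159658^2/(2*9.81)) = 0.05268 m
Therefore the lateral friction head loss = 0.05268 m.


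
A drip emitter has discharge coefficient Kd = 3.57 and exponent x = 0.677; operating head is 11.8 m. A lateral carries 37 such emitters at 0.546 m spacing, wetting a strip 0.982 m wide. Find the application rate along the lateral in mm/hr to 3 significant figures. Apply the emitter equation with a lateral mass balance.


Approach: apply the emitter equation with a lateral mass balance, q = Kd*h^x; Q = n*q; rate = Q/(n*spacing*width).
Step 1 — single emitter flow (q = Kd*h^x):
  q = 3.57 * 11.8^0.677 = 18.982 L/hr
Step 2 — total lateral flow: Q = 37 * 18.982 = 702.32 L/hr
Step 3 — wetted area: A = 37 * 0.546 * 0.982 = 19.838 m^2
Step 4 — application rate: Q/A = 702.32/19.838 = 35.4 mm/hr
Therefore the application rate along the lateral = 35.4 mm/hr.


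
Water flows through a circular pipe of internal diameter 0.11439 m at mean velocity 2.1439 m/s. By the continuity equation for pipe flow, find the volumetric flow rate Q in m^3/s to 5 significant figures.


Approach: apply the continuity equation for pipe flow, Q = A * v with A = pi*(D/2)^2.
A = pi*(0.11439/2)^2 = 0.01027699 m^2
Q = 0.01027699 * 2.1439 = 0.022033 m^3/s
Therefore the volumetric flow rate Q = 0.022033 m^3/s.


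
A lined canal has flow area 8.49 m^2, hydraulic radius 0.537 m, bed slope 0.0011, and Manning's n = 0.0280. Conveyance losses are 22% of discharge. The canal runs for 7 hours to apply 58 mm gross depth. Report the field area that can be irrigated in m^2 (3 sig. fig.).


Approach: apply Manning's equation with a conveyance and depth budget, Q = (1/n)*A*R^(2/3)*S^(1/2); Q_field = Q*(1-loss); Area = Q_field*t/(d/1000).
Step 1 — canal discharge (Manning's equation):
  Q = (1/0.0280) * 8.49 * 0.537^(2/3) * 0.0011^(1/2) = 6.6440 m^3/s
Step 2 — delivered flow: Q_field = 6.6440*(1 - 22/100) = 5.1823 m^3/s
Step 3 — volume delivered: V = 5.1823 * 7*3600 = 130590 m^3
Step 4 — area served: A = V / (depth/1000) = 130590 / 0.058 = 2250000 m^2
Therefore the field area that can be irrigated = 2250000 m^2.


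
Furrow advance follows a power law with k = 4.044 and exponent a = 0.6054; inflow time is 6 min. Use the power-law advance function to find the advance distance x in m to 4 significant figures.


Approach: apply the power-law advance function, x = k*t^a.
x = 4.044 * 6^0.6054 = 11.96 m
Therefore the advance distance x = 11.96 m.


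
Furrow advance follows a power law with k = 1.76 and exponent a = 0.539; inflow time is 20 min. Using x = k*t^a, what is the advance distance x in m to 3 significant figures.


x = 1.76 * 20^0.539 = 8.85 m
Therefore the advance distance x = 8.85 m.


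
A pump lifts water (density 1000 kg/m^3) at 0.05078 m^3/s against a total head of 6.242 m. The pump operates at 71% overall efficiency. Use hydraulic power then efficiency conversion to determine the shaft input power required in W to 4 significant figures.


Approach: apply hydraulic power then efficiency conversion, P = rho*g*Q*H; P_in = P/eta.
Step 1 — hydraulic power (P = rho*g*Q*H):
  P = 1000 * 9.81 * 0.05078 * 6.242 = 3109.46 W
Step 2 — input power: P_in = P/eta = 3109.46 / 0.71 = 4380 W
Therefore the shaft input power required = 4380 W.


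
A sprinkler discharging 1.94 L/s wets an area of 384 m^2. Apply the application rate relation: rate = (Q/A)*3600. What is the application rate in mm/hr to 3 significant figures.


rate = (1.94 / 384) * 3600 = 18.2 mm/hr
Therefore the application rate = 18.2 mm/hr.


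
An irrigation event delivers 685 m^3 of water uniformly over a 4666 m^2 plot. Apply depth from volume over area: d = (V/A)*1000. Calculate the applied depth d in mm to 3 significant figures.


d = (685 / 4666) * 1000 = 147 mm
Therefore the applied depth d = 147 mm.


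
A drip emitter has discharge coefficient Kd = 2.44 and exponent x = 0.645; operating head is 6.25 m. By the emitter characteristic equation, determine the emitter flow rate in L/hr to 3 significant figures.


Approach: apply the emitter characteristic equation, q = Kd * h^x.
q = 2.44 * 6.25^0.645 = 7.96 L/hr
Therefore the emitter flow rate = 7.96 L/hr.


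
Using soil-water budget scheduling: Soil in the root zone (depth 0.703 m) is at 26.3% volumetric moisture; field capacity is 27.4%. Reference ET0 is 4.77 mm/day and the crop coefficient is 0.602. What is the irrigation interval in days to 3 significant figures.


Approach: apply soil-water budget scheduling, SMD = (FC-theta)/100*depth*1000; ETc = ET0*Kc; interval = SMD/ETc.
Step 1 — soil moisture deficit:
  SMD = (27.4 - 26.3)/100 * 0.703 * 1000 = 7.7330 mm
Step 2 — daily crop ET (ETc = ET0*Kc):
  ETc = 4.77 * 0.602 = 2.8715 mm/day
Step 3 — irrigation interval (SMD/ETc):
  interval = 7.7330 / 2.8715 = 2.69 days
Therefore the irrigation interval = 2.69 days.


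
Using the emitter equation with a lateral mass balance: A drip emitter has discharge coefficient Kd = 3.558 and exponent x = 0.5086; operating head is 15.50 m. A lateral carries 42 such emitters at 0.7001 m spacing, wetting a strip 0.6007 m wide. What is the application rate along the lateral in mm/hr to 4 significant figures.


Approach: apply the emitter equation with a lateral mass balance, q = Kd*h^x; Q = n*q; rate = Q/(n*spacing*width).
Step 1 — single emitter flow (q = Kd*h^x):
  q = 3.558 * 15.50^0.5086 = 14.3420 L/hr
Step 2 — total lateral flow: Q = 42 * 14.3420 = 602.363 L/hr
Step 3 — wetted area: A = 42 * 0.7001 * 0.6007 = 17.6631 m^2
Step 4 — application rate: Q/A = 602.363/17.6631 = 34.10 mm/hr
Therefore the application rate along the lateral = 34.10 mm/hr.


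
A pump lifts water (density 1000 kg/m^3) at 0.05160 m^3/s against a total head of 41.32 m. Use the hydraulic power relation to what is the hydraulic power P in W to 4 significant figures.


Approach: apply the hydraulic power relation, P = rho*g*Q*H.
P = 1000 * 9.81 * 0.05160 * 41.32 = 20920 W
Therefore the hydraulic power P = 20920 W.


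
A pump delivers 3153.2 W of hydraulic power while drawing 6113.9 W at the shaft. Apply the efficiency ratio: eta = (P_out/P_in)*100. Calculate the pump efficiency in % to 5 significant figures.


eta = (3153.2 / 6113.9) * 100 = 51.574 %
Therefore the pump efficiency = 51.574 %.


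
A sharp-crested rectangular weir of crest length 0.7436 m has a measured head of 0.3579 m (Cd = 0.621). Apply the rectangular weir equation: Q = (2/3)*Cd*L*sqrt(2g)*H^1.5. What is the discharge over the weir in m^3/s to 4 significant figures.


Q = (2/3)*0.621*0.7436*sqrt(2*9.81)*0.3579^1.5 = 0.2920 m^3/s
Therefore the discharge over the weir = 0.2920 m^3/s.


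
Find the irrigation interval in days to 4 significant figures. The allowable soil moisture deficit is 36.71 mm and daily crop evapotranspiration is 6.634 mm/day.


Approach: apply the irrigation interval relation, interval = SMD / ETc.
interval = 36.71 / 6.634 = 5.534 days
Therefore the irrigation interval = 5.534 days.


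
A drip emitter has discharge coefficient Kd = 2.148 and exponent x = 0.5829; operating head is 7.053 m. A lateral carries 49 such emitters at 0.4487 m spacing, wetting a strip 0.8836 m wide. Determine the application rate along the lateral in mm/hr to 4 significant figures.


Approach: apply the emitter equation with a lateral mass balance, q = Kd*h^x; Q = n*q; rate = Q/(n*spacing*width).
Step 1 — single emitter flow (q = Kd*h^x):
  q = 2.148 * 7.053^0.5829 = 6.70736 L/hr
Step 2 — total lateral flow: Q = 49 * 6.70736 = 328.660 L/hr
Step 3 — wetted area: A = 49 * 0.4487 * 0.8836 = 19.4271 m^2
Step 4 — application rate: Q/A = 328.660/19.4271 = 16.92 mm/hr
Therefore the application rate along the lateral = 16.92 mm/hr.


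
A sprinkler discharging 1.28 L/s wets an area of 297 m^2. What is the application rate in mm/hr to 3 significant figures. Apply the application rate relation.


Approach: apply the application rate relation, rate = (Q/A)*3600.
rate = (1.28 / 297) * 3600 = 15.5 mm/hr
Therefore the application rate = 15.5 mm/hr.


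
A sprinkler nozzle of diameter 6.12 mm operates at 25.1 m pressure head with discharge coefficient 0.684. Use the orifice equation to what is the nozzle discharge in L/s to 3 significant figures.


Approach: apply the orifice equation, Q = Cd*A*sqrt(2*g*h), A = pi*(d/2)^2.
A = pi*(6.12e-3/2)^2 = 2.9417e-05 m^2
Q = 0.684 * 2.9417e-05 * sqrt(2*9.81*25.1) * 1000 = 0.447 L/s
Therefore the nozzle discharge = 0.447 L/s.


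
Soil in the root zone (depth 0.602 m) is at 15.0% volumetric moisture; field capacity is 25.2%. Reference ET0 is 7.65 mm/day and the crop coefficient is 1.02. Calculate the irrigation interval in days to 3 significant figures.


Approach: apply soil-water budget scheduling, SMD = (FC-theta)/100*depth*1000; ETc = ET0*Kc; interval = SMD/ETc.
Step 1 — soil moisture deficit:
  SMD = (25.2 - 15.0)/100 * 0.602 * 1000 = 61.404 mm
Step 2 — daily crop ET (ETc = ET0*Kc):
  ETc = 7.65 * 1.02 = 7.8030 mm/day
Step 3 — irrigation interval (SMD/ETc):
  interval = 61.404 / 7.8030 = 7.87 days
Therefore the irrigation interval = 7.87 days.


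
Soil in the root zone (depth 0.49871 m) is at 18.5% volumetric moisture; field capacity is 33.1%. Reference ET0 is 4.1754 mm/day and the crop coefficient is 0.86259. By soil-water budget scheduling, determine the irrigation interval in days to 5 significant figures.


Approach: apply soil-water budget scheduling, SMD = (FC-theta)/100*depth*1000; ETc = ET0*Kc; interval = SMD/ETc.
Step 1 — soil moisture deficit:
  SMD = (33.1 - 18.5)/100 * 0.49871 * 1000 = 72.81166 mm
Step 2 — daily crop ET (ETc = ET0*Kc):
  ETc = 4.1754 * 0.86259 = 3.601658 mm/day
Step 3 — irrigation interval (SMD/ETc):
  interval = 72.81166 / 3.601658 = 20.216 days
Therefore the irrigation interval = 20.216 days.


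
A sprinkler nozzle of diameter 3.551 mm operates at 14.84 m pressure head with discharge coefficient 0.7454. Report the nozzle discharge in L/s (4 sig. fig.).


Approach: apply the orifice equation, Q = Cd*A*sqrt(2*g*h), A = pi*(d/2)^2.
A = pi*(3.551e-3/2)^2 = 9.90356e-06 m^2
Q = 0.7454 * 9.90356e-06 * sqrt(2*9.81*14.84) * 1000 = 0.1260 L/s
Therefore the nozzle discharge = 0.1260 L/s.


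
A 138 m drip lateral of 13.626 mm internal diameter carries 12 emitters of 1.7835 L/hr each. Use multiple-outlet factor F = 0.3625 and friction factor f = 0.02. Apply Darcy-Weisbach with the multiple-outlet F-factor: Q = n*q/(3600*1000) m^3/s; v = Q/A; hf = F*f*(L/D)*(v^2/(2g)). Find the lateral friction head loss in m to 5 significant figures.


Q = 12*1.7835/(3600*1000) = 5.945000e-06 m^3/s
A = pi*(13.626e-3/2)^2 = 1.458232e-04 m^2, so v = Q/A = 0.04076854 m/s
hf = 0.3625*0.02*(138/0.013626)*(0.04076854^2/(2*9.81)) = 0.0062201 m
Therefore the lateral friction head loss = 0.0062201 m.


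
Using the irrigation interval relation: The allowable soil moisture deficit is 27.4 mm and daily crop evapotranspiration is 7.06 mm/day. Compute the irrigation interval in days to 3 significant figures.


Approach: apply the irrigation interval relation, interval = SMD / ETc.
interval = 27.4 / 7.06 = 3.88 days
Therefore the irrigation interval = 3.88 days.


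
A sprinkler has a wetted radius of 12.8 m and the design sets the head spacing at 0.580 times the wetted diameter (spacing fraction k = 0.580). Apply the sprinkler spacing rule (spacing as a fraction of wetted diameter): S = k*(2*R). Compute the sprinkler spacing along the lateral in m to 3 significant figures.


S = 0.580 * (2 * 12.8) = 14.8 m
Therefore the sprinkler spacing along the lateral = 14.8 m.


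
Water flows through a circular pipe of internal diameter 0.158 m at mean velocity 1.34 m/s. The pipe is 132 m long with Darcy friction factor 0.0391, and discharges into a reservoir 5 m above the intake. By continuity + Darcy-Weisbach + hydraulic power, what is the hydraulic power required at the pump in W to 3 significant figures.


Approach: apply continuity + Darcy-Weisbach + hydraulic power, Q = A*v; hf = f*(L/D)*(v^2/(2g)); H = static + hf; P = rho*g*Q*H.
Step 1 — flow rate (continuity, Q = A*v):
  A = pi*(0.158/2)^2 = 0.019607 m^2
  Q = 0.019607 * 1.34 = 0.026273 m^3/s
Step 2 — friction head loss (Darcy-Weisbach):
  hf = 0.0391 * (132/0.158) * (1.34^2 / (2*9.81))
  hf = 2.9895 m
Step 3 — total head: H = 5 + 2.9895 = 7.9895 m
Step 4 — hydraulic power (P = rho*g*Q*H):
  P = 1000 * 9.81 * 0.026273 * 7.9895 = 2060 W
Therefore the hydraulic power required at the pump = 2060 W.


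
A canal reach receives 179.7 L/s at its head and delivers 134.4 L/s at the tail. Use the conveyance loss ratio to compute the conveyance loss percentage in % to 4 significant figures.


Approach: apply the conveyance loss ratio, loss% = ((Q_head - Q_tail)/Q_head)*100.
loss = ((179.7 - 134.4)/179.7)*100 = 25.21 %
Therefore the conveyance loss percentage = 25.21 %.


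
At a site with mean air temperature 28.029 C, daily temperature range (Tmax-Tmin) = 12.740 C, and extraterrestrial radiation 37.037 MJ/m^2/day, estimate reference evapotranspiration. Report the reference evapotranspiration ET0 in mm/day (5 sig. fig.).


Approach: apply the Hargreaves-Samani method, ET0 = 0.0023*(Tmean+17.8)*sqrt(Tmax-Tmin)*0.408*Ra.
ET0 = 0.0023*(28.029+17.8)*sqrt(12.740)*0.408*37.037 = 5.6852 mm/day
Therefore the reference evapotranspiration ET0 = 5.6852 mm/day.


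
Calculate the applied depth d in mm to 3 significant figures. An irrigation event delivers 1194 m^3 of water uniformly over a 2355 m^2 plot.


Approach: apply depth from volume over area, d = (V/A)*1000.
d = (1194 / 2355) * 1000 = 507 mm
Therefore the applied depth d = 507 mm.


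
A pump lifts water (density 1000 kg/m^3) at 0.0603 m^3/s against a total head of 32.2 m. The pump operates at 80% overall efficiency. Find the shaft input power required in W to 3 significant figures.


Approach: apply hydraulic power then efficiency conversion, P = rho*g*Q*H; P_in = P/eta.
Step 1 — hydraulic power (P = rho*g*Q*H):
  P = 1000 * 9.81 * 0.0603 * 32.2 = 19048 W
Step 2 — input power: P_in = P/eta = 19048 / 0.8 = 23800 W
Therefore the shaft input power required = 23800 W.


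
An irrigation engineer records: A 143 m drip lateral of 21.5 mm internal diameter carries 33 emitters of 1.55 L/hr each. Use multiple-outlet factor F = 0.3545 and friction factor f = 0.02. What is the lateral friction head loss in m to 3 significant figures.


Approach: apply Darcy-Weisbach with the multiple-outlet F-factor, Q = n*q/(3600*1000) m^3/s; v = Q/A; hf = F*f*(L/D)*(v^2/(2g)).
Q = 33*1.55/(3600*1000) = 1.4208e-05 m^3/s
A = pi*(21.5e-3/2)^2 = 3.6305e-04 m^2, so v = Q/A = 0.039136 m/s
hf = 0.3545*0.02*(143/0.0215)*(0.039136^2/(2*9.81)) = 0.00368 m
Therefore the lateral friction head loss = 0.00368 m.


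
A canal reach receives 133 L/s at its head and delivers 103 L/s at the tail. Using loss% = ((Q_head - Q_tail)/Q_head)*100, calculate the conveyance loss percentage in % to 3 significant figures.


loss = ((133 - 103)/133)*100 = 22.6 %
Therefore the conveyance loss percentage = 22.6 %.


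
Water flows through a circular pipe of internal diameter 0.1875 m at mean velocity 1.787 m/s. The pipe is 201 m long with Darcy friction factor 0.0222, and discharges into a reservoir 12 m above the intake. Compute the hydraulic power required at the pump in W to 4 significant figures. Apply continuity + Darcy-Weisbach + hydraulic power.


Approach: apply continuity + Darcy-Weisbach + hydraulic power, Q = A*v; hf = f*(L/D)*(v^2/(2g)); H = static + hf; P = rho*g*Q*H.
Step 1 — flow rate (continuity, Q = A*v):
  A = pi*(0.1875/2)^2 = 0.0276117 m^2
  Q = 0.0276117 * 1.787 = 0.0493420 m^3/s
Step 2 — friction head loss (Darcy-Weisbach):
  hf = 0.0222 * (201/0.1875) * (1.787^2 / (2*9.81))
  hf = 3.87345 m
Step 3 — total head: H = 12 + 3.87345 = 15.8734 m
Step 4 — hydraulic power (P = rho*g*Q*H):
  P = 1000 * 9.81 * 0.0493420 * 15.8734 = 7683 W
Therefore the hydraulic power required at the pump = 7683 W.


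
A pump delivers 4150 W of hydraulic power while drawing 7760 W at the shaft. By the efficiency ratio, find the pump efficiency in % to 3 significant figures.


Approach: apply the efficiency ratio, eta = (P_out/P_in)*100.
eta = (4150 / 7760) * 100 = 53.5 %
Therefore the pump efficiency = 53.5 %.


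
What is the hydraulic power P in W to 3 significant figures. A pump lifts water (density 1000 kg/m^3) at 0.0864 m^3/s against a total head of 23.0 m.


Approach: apply the hydraulic power relation, P = rho*g*Q*H.
P = 1000 * 9.81 * 0.0864 * 23.0 = 19500 W
Therefore the hydraulic power P = 19500 W.


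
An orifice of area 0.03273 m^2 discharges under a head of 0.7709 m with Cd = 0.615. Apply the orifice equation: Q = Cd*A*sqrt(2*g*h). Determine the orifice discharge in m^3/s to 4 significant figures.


Q = 0.615 * 0.03273 * sqrt(2*9.81*0.7709) = 0.07828 m^3/s
Therefore the orifice discharge = 0.07828 m^3/s.


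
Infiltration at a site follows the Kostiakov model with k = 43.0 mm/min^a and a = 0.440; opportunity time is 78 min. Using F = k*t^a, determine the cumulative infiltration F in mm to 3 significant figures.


F = 43.0 * 78^0.440 = 292 mm
Therefore the cumulative infiltration F = 292 mm.


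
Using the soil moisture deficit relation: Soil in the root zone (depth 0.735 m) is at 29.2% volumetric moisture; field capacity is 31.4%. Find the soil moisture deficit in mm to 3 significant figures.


Approach: apply the soil moisture deficit relation, SMD = (FC - theta)/100 * depth * 1000.
SMD = (31.4 - 29.2)/100 * 0.735 * 1000 = 16.2 mm
Therefore the soil moisture deficit = 16.2 mm.


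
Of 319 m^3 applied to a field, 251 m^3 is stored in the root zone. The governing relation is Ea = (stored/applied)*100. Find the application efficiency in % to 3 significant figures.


Ea = (251/319)*100 = 78.7 %
Therefore the application efficiency = 78.7 %.


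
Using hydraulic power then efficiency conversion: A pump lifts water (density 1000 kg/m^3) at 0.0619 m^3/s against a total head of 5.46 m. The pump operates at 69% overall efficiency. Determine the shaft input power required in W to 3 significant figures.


Approach: apply hydraulic power then efficiency conversion, P = rho*g*Q*H; P_in = P/eta.
Step 1 — hydraulic power (P = rho*g*Q*H):
  P = 1000 * 9.81 * 0.0619 * 5.46 = 3315.5 W
Step 2 — input power: P_in = P/eta = 3315.5 / 0.69 = 4810 W
Therefore the shaft input power required = 4810 W.


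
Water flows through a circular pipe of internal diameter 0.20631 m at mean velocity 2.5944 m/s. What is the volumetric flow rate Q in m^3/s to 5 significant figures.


Approach: apply the continuity equation for pipe flow, Q = A * v with A = pi*(D/2)^2.
A = pi*(0.20631/2)^2 = 0.03342954 m^2
Q = 0.03342954 * 2.5944 = 0.086730 m^3/s
Therefore the volumetric flow rate Q = 0.086730 m^3/s.


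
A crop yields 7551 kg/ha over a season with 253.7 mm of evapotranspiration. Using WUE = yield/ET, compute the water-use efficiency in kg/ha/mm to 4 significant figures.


WUE = 7551 / 253.7 = 29.76 kg/ha/mm
Therefore the water-use efficiency = 29.76 kg/ha/mm.


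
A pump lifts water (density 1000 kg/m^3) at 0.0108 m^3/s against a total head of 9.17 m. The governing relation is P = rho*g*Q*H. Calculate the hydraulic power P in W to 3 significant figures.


P = 1000 * 9.81 * 0.0108 * 9.17 = 972 W
Therefore the hydraulic power P = 972 W.


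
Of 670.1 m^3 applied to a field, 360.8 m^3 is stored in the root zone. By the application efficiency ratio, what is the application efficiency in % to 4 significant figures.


Approach: apply the application efficiency ratio, Ea = (stored/applied)*100.
Ea = (360.8/670.1)*100 = 53.84 %
Therefore the application efficiency = 53.84 %.


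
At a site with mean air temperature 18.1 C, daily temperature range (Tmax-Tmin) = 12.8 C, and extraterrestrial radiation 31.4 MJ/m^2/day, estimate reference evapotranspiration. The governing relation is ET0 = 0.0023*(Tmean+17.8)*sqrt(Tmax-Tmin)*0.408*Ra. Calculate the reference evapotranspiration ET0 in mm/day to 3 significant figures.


ET0 = 0.0023*(18.1+17.8)*sqrt(12.8)*0.408*31.4 = 3.78 mm/day
Therefore the reference evapotranspiration ET0 = 3.78 mm/day.


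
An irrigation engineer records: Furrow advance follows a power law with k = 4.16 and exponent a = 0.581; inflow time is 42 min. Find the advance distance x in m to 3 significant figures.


Approach: apply the power-law advance function, x = k*t^a.
x = 4.16 * 42^0.581 = 36.5 m
Therefore the advance distance x = 36.5 m.


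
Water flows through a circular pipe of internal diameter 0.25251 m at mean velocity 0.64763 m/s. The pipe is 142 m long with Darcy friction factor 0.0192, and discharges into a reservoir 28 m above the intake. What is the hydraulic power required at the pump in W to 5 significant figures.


Approach: apply continuity + Darcy-Weisbach + hydraulic power, Q = A*v; hf = f*(L/D)*(v^2/(2g)); H = static + hf; P = rho*g*Q*H.
Step 1 — flow rate (continuity, Q = A*v):
  A = pi*(0.25251/2)^2 = 0.05007801 m^2
  Q = 0.05007801 * 0.64763 = 0.03243202 m^3/s
Step 2 — friction head loss (Darcy-Weisbach):
  hf = 0.0192 * (142/0.25251) * (0.64763^2 / (2*9.81))
  hf = 0.2308160 m
Step 3 — total head: H = 28 + 0.2308160 = 28.23082 m
Step 4 — hydraulic power (P = rho*g*Q*H):
  P = 1000 * 9.81 * 0.03243202 * 28.23082 = 8981.9 W
Therefore the hydraulic power required at the pump = 8981.9 W.


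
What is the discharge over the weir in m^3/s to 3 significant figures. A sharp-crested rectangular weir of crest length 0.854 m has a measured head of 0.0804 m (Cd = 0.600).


Approach: apply the rectangular weir equation, Q = (2/3)*Cd*L*sqrt(2g)*H^1.5.
Q = (2/3)*0.600*0.854*sqrt(2*9.81)*0.0804^1.5 = 0.0345 m^3/s
Therefore the discharge over the weir = 0.0345 m^3/s.


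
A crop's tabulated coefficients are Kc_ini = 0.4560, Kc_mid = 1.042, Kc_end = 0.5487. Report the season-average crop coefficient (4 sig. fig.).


Approach: apply a simple seasonal average, Kc_avg = (Kc_ini + Kc_mid + Kc_end)/3.
Kc_avg = (0.4560 + 1.042 + 0.5487)/3 = 0.6822
Therefore the season-average crop coefficient = 0.6822.


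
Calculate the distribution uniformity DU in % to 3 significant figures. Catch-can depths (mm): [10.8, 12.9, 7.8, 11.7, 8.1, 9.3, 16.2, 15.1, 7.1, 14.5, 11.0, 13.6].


Approach: apply the low-quarter distribution uniformity, DU = (mean of lowest quarter of readings / overall mean)*100.
sorted lowest 3 of 12: [7.1, 7.8, 8.1] -> mean = 7.6667 mm
overall mean = 11.508 mm
DU = (7.6667/11.508)*100 = 66.6 %
Therefore the distribution uniformity DU = 66.6 %.


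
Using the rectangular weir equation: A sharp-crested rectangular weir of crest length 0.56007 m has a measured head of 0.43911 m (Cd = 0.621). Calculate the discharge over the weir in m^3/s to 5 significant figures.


Approach: apply the rectangular weir equation, Q = (2/3)*Cd*L*sqrt(2g)*H^1.5.
Q = (2/3)*0.621*0.56007*sqrt(2*9.81)*0.43911^1.5 = 0.29885 m^3/s
Therefore the discharge over the weir = 0.29885 m^3/s.


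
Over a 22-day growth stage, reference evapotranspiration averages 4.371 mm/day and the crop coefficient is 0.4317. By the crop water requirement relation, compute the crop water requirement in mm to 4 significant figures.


Approach: apply the crop water requirement relation, CWR = ET0 * Kc * days.
CWR = 4.371 * 0.4317 * 22 = 41.51 mm
Therefore the crop water requirement = 41.51 mm.


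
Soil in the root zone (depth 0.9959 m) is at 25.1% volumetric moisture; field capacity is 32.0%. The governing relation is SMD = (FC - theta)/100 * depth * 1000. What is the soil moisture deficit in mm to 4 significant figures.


SMD = (32.0 - 25.1)/100 * 0.9959 * 1000 = 68.72 mm
Therefore the soil moisture deficit = 68.72 mm.


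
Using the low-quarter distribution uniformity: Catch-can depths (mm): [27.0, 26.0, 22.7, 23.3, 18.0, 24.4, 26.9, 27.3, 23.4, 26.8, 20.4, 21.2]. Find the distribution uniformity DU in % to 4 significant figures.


Approach: apply the low-quarter distribution uniformity, DU = (mean of lowest quarter of readings / overall mean)*100.
sorted lowest 3 of 12: [18.0, 20.4, 21.2] -> mean = 19.8667 mm
overall mean = 23.9500 mm
DU = (19.8667/23.9500)*100 = 82.95 %
Therefore the distribution uniformity DU = 82.95 %.


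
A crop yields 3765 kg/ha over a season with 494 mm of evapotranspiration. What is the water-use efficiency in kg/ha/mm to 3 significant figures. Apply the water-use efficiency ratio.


Approach: apply the water-use efficiency ratio, WUE = yield/ET.
WUE = 3765 / 494 = 7.62 kg/ha/mm
Therefore the water-use efficiency = 7.62 kg/ha/mm.


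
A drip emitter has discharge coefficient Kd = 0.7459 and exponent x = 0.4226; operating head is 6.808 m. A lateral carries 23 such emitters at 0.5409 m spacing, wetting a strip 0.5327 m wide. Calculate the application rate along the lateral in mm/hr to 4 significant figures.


Approach: apply the emitter equation with a lateral mass balance, q = Kd*h^x; Q = n*q; rate = Q/(n*spacing*width).
Step 1 — single emitter flow (q = Kd*h^x):
  q = 0.7459 * 6.808^0.4226 = 1.67770 L/hr
Step 2 — total lateral flow: Q = 23 * 1.67770 = 38.5871 L/hr
Step 3 — wetted area: A = 23 * 0.5409 * 0.5327 = 6.62716 m^2
Step 4 — application rate: Q/A = 38.5871/6.62716 = 5.823 mm/hr
Therefore the application rate along the lateral = 5.823 mm/hr.


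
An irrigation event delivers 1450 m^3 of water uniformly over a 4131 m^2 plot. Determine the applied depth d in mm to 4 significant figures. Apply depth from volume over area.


Approach: apply depth from volume over area, d = (V/A)*1000.
d = (1450 / 4131) * 1000 = 351.0 mm
Therefore the applied depth d = 351.0 mm.


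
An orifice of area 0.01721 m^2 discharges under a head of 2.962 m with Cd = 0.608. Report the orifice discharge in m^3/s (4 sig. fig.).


Approach: apply the orifice equation, Q = Cd*A*sqrt(2*g*h).
Q = 0.608 * 0.01721 * sqrt(2*9.81*2.962) = 0.07977 m^3/s
Therefore the orifice discharge = 0.07977 m^3/s.


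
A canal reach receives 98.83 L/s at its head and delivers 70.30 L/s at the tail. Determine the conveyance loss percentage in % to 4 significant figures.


Approach: apply the conveyance loss ratio, loss% = ((Q_head - Q_tail)/Q_head)*100.
loss = ((98.83 - 70.30)/98.83)*100 = 28.87 %
Therefore the conveyance loss percentage = 28.87 %.


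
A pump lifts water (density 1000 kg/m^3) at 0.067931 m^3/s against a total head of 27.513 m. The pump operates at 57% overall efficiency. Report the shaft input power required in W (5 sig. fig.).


Approach: apply hydraulic power then efficiency conversion, P = rho*g*Q*H; P_in = P/eta.
Step 1 — hydraulic power (P = rho*g*Q*H):
  P = 1000 * 9.81 * 0.067931 * 27.513 = 18334.75 W
Step 2 — input power: P_in = P/eta = 18334.75 / 0.57 = 32166 W
Therefore the shaft input power required = 32166 W.


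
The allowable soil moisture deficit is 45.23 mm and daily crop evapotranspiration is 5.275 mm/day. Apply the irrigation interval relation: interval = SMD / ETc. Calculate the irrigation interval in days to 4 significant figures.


interval = 45.23 / 5.275 = 8.574 days
Therefore the irrigation interval = 8.574 days.


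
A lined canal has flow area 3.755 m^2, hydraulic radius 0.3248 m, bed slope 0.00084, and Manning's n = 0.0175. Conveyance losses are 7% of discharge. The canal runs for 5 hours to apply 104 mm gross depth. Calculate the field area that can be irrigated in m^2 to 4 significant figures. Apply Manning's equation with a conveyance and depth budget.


Approach: apply Manning's equation with a conveyance and depth budget, Q = (1/n)*A*R^(2/3)*S^(1/2); Q_field = Q*(1-loss); Area = Q_field*t/(d/1000).
Step 1 — canal discharge (Manning's equation):
  Q = (1/0.0175) * 3.755 * 0.3248^(2/3) * 0.00084^(1/2) = 2.93848 m^3/s
Step 2 — delivered flow: Q_field = 2.93848*(1 - 7/100) = 2.73278 m^3/s
Step 3 — volume delivered: V = 2.73278 * 5*3600 = 49190.1 m^3
Step 4 — area served: A = V / (depth/1000) = 49190.1 / 0.104 = 473000 m^2
Therefore the field area that can be irrigated = 473000 m^2.


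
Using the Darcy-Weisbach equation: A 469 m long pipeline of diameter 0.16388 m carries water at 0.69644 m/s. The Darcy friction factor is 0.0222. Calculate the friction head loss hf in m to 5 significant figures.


Approach: apply the Darcy-Weisbach equation, hf = f*(L/D)*(v^2/(2g)).
hf = 0.0222 * (469/0.16388) * (0.69644^2 / (2*9.81))
hf = 1.5706 m
Therefore the friction head loss hf = 1.5706 m.


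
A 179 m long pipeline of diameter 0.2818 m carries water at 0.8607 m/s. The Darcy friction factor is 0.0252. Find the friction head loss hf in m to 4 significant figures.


Approach: apply the Darcy-Weisbach equation, hf = f*(L/D)*(v^2/(2g)).
hf = 0.0252 * (179/0.2818) * (0.8607^2 / (2*9.81))
hf = 0.6044 m
Therefore the friction head loss hf = 0.6044 m.


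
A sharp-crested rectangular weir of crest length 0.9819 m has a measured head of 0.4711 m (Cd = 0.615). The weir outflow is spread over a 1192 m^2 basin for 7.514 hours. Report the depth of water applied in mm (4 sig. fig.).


Approach: apply the rectangular weir equation with a volume-to-depth conversion, Q = (2/3)*Cd*L*sqrt(2g)*H^1.5; d = Q*t/A * 1000.
Step 1 — weir discharge:
  Q = (2/3)*0.615*0.9819*sqrt(2*9.81)*0.4711^1.5 = 0.576594 m^3/s
Step 2 — volume: V = 0.576594 * 7.514*3600 = 15597.1 m^3
Step 3 — depth: d = V/A * 1000 = 15597.1/1192 * 1000 = 13080 mm
Therefore the depth of water applied = 13080 mm.


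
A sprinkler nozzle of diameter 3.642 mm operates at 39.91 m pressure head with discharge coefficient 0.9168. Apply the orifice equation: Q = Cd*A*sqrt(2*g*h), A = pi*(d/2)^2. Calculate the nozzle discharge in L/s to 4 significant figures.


A = pi*(3.642e-3/2)^2 = 1.04177e-05 m^2
Q = 0.9168 * 1.04177e-05 * sqrt(2*9.81*39.91) * 1000 = 0.2673 L/s
Therefore the nozzle discharge = 0.2673 L/s.


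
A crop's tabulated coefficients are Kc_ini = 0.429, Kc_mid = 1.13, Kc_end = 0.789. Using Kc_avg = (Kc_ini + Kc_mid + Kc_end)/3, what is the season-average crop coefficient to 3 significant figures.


Kc_avg = (0.429 + 1.13 + 0.789)/3 = 0.783
Therefore the season-average crop coefficient = 0.783.


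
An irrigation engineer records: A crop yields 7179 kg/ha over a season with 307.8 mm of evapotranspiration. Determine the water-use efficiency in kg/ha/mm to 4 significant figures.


Approach: apply the water-use efficiency ratio, WUE = yield/ET.
WUE = 7179 / 307.8 = 23.32 kg/ha/mm
Therefore the water-use efficiency = 23.32 kg/ha/mm.


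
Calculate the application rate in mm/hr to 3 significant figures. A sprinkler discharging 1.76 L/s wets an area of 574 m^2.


Approach: apply the application rate relation, rate = (Q/A)*3600.
rate = (1.76 / 574) * 3600 = 11.0 mm/hr
Therefore the application rate = 11.0 mm/hr.


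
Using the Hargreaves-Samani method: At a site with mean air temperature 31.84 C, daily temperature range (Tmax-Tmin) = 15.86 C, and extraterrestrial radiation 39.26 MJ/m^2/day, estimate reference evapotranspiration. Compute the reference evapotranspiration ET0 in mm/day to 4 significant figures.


Approach: apply the Hargreaves-Samani method, ET0 = 0.0023*(Tmean+17.8)*sqrt(Tmax-Tmin)*0.408*Ra.
ET0 = 0.0023*(31.84+17.8)*sqrt(15.86)*0.408*39.26 = 7.283 mm/day
Therefore the reference evapotranspiration ET0 = 7.283 mm/day.


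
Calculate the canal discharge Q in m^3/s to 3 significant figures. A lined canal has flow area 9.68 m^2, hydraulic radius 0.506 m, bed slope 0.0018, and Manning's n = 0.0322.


Approach: apply Manning's equation, Q = (1/n)*A*R^(2/3)*S^(1/2).
Q = (1/0.0322) * 9.68 * 0.506^(2/3) * 0.0018^(1/2) = 8.10 m^3/s
Therefore the canal discharge Q = 8.10 m^3/s.


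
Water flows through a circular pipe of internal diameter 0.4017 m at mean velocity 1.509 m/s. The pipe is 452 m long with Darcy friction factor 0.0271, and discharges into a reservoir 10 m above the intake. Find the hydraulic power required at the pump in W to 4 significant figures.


Approach: apply continuity + Darcy-Weisbach + hydraulic power, Q = A*v; hf = f*(L/D)*(v^2/(2g)); H = static + hf; P = rho*g*Q*H.
Step 1 — flow rate (continuity, Q = A*v):
  A = pi*(0.4017/2)^2 = 0.126734 m^2
  Q = 0.126734 * 1.509 = 0.191242 m^3/s
Step 2 — friction head loss (Darcy-Weisbach):
  hf = 0.0271 * (452/0.4017) * (1.509^2 / (2*9.81))
  hf = 3.53904 m
Step 3 — total head: H = 10 + 3.53904 = 13.5390 m
Step 4 — hydraulic power (P = rho*g*Q*H):
  P = 1000 * 9.81 * 0.191242 * 13.5390 = 25400 W
Therefore the hydraulic power required at the pump = 25400 W.


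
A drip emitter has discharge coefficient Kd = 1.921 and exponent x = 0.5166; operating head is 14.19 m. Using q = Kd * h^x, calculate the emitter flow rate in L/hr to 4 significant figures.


q = 1.921 * 14.19^0.5166 = 7.562 L/hr
Therefore the emitter flow rate = 7.562 L/hr.


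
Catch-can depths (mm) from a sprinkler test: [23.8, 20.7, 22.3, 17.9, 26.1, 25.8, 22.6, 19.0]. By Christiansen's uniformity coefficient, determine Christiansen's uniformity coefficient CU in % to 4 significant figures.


Approach: apply Christiansen's uniformity coefficient, CU = (1 - mean_abs_deviation/mean)*100.
mean = 22.2750 mm
mean |d_i - mean| = 2.30625 mm
CU = (1 - 2.30625/22.2750)*100 = 89.65 %
Therefore Christiansen's uniformity coefficient CU = 89.65 %.


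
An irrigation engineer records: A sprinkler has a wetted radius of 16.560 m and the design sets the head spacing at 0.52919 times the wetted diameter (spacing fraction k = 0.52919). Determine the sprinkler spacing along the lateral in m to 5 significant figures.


Approach: apply the sprinkler spacing rule (spacing as a fraction of wetted diameter), S = k*(2*R).
S = 0.52919 * (2 * 16.560) = 17.527 m
Therefore the sprinkler spacing along the lateral = 17.527 m.


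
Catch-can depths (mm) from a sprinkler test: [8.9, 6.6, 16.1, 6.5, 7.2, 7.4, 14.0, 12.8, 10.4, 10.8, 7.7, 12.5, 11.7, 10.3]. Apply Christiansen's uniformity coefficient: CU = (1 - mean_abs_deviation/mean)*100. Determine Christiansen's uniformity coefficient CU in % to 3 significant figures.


mean = 10.207 mm
mean |d_i - mean| = 2.4204 mm
CU = (1 - 2.4204/10.207)*100 = 76.3 %
Therefore Christiansen's uniformity coefficient CU = 76.3 %.


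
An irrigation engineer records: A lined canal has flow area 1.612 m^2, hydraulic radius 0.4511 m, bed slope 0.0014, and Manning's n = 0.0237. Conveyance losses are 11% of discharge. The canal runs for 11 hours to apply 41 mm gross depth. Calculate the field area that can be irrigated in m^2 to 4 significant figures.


Approach: apply Manning's equation with a conveyance and depth budget, Q = (1/n)*A*R^(2/3)*S^(1/2); Q_field = Q*(1-loss); Area = Q_field*t/(d/1000).
Step 1 — canal discharge (Manning's equation):
  Q = (1/0.0237) * 1.612 * 0.4511^(2/3) * 0.0014^(1/2) = 1.49691 m^3/s
Step 2 — delivered flow: Q_field = 1.49691*(1 - 11/100) = 1.33225 m^3/s
Step 3 — volume delivered: V = 1.33225 * 11*3600 = 52757.1 m^3
Step 4 — area served: A = V / (depth/1000) = 52757.1 / 0.041 = 1287000 m^2
Therefore the field area that can be irrigated = 1287000 m^2.


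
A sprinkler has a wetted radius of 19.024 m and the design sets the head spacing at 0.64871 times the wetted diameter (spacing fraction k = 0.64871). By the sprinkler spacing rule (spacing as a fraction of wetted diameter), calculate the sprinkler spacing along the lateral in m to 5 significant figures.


Approach: apply the sprinkler spacing rule (spacing as a fraction of wetted diameter), S = k*(2*R).
S = 0.64871 * (2 * 19.024) = 24.682 m
Therefore the sprinkler spacing along the lateral = 24.682 m.


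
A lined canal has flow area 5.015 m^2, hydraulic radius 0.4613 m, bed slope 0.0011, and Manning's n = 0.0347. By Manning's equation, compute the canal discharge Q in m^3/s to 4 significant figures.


Approach: apply Manning's equation, Q = (1/n)*A*R^(2/3)*S^(1/2).
Q = (1/0.0347) * 5.015 * 0.4613^(2/3) * 0.0011^(1/2) = 2.862 m^3/s
Therefore the canal discharge Q = 2.862 m^3/s.


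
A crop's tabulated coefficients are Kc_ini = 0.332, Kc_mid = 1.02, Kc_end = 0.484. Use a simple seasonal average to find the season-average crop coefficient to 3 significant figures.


Approach: apply a simple seasonal average, Kc_avg = (Kc_ini + Kc_mid + Kc_end)/3.
Kc_avg = (0.332 + 1.02 + 0.484)/3 = 0.612
Therefore the season-average crop coefficient = 0.612.


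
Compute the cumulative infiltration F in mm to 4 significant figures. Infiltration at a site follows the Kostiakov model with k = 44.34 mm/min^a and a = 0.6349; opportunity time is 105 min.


Approach: apply the Kostiakov infiltration equation, F = k*t^a.
F = 44.34 * 105^0.6349 = 851.2 mm
Therefore the cumulative infiltration F = 851.2 mm.
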